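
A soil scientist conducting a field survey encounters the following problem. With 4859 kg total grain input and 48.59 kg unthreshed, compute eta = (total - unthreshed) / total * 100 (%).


eta = (total - unthreshed) / total * 100
    = (4859 - 48.59) / 4859 * 100
    = 4810.41 / 4859 * 100
    = 99%


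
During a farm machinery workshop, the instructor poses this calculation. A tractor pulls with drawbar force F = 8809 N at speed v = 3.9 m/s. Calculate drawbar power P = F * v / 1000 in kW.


P = F * v / 1000
  = 8809 * 3.9 / 1000
  = 34355.10 / 1000
  = 34.36 kW


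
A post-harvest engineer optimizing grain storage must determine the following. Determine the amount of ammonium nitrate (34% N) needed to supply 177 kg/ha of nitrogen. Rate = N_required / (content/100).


Rate = N_required / (N_content / 100)
     = 177 / (34 / 100)
     = 177 / 0.34
     = 520.59 kg/ha


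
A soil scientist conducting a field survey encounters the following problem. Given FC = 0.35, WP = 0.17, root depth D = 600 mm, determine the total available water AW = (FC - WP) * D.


AW = (FC - WP) * D
   = (0.35 - 0.17) * 600
   = 0.18 * 600
   = 108 mm


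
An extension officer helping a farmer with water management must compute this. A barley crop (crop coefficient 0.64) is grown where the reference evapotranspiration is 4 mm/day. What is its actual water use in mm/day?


ETc = Kc * ET0
    = 0.64 * 4
    = 2.56 mm/day


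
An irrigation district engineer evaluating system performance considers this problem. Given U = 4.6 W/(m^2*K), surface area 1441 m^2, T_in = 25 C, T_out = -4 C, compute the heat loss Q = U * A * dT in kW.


dT = 25 - (-4) = 29 K
Q = U * A * dT
  = 4.6 * 1441 * 29
  = 192229.40 W = 192.23 kW


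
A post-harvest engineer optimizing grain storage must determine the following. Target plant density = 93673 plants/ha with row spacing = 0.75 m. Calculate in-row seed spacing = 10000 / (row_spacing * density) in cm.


spacing = 10000 / (row_sp * density)
        = 10000 / (0.75 * 93673)
        = 10000 / 70254.75
        = 0.14234 m = 14.23 cm


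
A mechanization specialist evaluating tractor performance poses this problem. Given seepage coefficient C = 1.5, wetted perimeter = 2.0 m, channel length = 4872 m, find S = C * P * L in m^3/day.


S = C * P * L
  = 1.5 * 2.0 * 4872
  = 14616 m^3/day


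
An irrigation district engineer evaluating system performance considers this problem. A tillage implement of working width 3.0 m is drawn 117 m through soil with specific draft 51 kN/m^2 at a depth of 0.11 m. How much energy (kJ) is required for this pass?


E = k * d * w * L
  = 51 * 0.11 * 3.0 * 117
  = 1969.11 kJ


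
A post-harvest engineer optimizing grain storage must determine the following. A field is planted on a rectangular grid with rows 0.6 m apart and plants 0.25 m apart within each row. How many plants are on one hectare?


D = 10000 / (row_sp * plant_sp)
  = 10000 / (0.6 * 0.25)
  = 10000 / 0.1500
  = 66666.67 plants/ha


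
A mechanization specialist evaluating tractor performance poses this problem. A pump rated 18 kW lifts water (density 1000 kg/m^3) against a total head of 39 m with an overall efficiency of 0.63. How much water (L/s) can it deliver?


Q = (P * 1000 * eta) / (rho * g * H)
  = (18 * 1000 * 0.63) / (1000 * 9.81 * 39)
  = 11340 / 382590
  = 0.02964 m^3/s = 29.64 L/s


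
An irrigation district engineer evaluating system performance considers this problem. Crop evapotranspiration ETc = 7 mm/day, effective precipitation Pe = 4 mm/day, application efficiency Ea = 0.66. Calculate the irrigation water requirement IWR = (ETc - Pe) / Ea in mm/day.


IWR = (ETc - Pe) / Ea
    = (7 - 4) / 0.66
    = 3 / 0.66
    = 4.55 mm/day


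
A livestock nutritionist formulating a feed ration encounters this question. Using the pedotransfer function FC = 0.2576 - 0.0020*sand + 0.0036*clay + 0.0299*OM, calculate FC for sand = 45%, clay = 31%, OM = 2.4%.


FC = 0.2576 - 0.0020*45 + 0.0036*31 + 0.0299*2.4
   = 0.2576 - 0.0900 + 0.1116 + 0.0718
   = 0.3510


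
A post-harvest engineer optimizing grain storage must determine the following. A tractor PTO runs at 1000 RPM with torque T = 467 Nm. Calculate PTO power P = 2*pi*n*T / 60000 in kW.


P = 2*pi*n*T / 60000
  = 2*pi * 1000 * 467 / 60000
  = 2934247.54 / 60000
  = 48.90 kW


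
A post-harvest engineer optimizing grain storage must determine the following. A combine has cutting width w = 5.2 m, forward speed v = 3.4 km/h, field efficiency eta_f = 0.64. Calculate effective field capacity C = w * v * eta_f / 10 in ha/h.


C = w * v * eta_f / 10
  = 5.2 * 3.4 * 0.64 / 10
  = 11.32 / 10
  = 1.13 ha/h


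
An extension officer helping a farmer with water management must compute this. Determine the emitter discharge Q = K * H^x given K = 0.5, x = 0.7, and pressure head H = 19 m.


Q = K * H^x
  = 0.5 * 19^0.7
  = 0.5 * 7.8547
  = 3.93 L/h


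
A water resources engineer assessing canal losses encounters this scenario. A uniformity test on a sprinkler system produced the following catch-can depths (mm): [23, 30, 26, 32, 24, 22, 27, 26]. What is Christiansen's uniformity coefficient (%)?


xbar = 210 / 8 = 26.250
sum|xi - xbar| = 20.500
CU = 100 * (1 - 20.500 / (8 * 26.250))
   = 100 * (1 - 0.0976)
   = 90.24%


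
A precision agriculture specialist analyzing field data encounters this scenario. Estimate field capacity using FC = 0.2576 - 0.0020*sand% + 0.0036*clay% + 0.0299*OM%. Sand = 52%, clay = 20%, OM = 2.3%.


FC = 0.2576 - 0.0020*52 + 0.0036*20 + 0.0299*2.3
   = 0.2576 - 0.1040 + 0.0720 + 0.0688
   = 0.2944


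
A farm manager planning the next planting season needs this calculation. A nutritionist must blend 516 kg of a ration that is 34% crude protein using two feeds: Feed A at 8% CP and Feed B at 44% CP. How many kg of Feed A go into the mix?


parts_A = CP_b - target = 44 - 34 = 10
parts_B = target - CP_a = 34 - 8 = 26
total_parts = 10 + 26 = 36
Feed A = 516 * 10 / 36 = 143.33 kg
Feed B = 516 * 26 / 36 = 372.67 kg

143.33 kg


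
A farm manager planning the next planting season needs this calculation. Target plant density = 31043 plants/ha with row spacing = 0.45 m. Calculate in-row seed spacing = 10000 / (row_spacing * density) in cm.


spacing = 10000 / (row_sp * density)
        = 10000 / (0.45 * 31043)
        = 10000 / 13969.35
        = 0.71585 m = 71.59 cm


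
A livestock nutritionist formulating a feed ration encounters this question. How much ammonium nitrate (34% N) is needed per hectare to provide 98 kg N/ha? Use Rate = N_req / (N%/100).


Rate = N_required / (N_content / 100)
     = 98 / (34 / 100)
     = 98 / 0.34
     = 288.24 kg/ha


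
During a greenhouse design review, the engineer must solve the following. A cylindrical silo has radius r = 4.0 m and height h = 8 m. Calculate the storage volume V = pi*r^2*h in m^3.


V = pi * r^2 * h
  = pi * 4.0^2 * 8
  = pi * 16 * 8
  = 402.12 m^3


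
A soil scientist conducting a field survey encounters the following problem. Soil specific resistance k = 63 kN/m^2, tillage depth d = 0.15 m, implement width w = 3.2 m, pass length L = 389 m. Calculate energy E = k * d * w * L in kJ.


E = k * d * w * L
  = 63 * 0.15 * 3.2 * 389
  = 11763.36 kJ


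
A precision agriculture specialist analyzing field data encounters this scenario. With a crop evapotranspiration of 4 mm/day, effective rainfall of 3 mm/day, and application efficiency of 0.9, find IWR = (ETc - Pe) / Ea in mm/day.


IWR = (ETc - Pe) / Ea
    = (4 - 3) / 0.9
    = 1 / 0.9
    = 1.11 mm/day


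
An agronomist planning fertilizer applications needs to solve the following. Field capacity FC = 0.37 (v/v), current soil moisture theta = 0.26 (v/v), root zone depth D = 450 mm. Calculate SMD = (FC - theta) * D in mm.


SMD = (FC - theta) * D
    = (0.37 - 0.26) * 450
    = 0.110 * 450
    = 49.50 mm


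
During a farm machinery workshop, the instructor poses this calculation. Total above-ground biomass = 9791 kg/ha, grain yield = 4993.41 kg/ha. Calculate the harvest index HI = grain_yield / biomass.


HI = grain_yield / biomass
   = 4993.41 / 9791
   = 0.51


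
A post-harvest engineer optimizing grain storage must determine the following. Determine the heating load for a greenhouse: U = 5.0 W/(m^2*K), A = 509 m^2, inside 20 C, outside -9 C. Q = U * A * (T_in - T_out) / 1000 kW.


dT = 20 - (-9) = 29 K
Q = U * A * dT
  = 5.0 * 509 * 29
  = 73805 W = 73.81 kW


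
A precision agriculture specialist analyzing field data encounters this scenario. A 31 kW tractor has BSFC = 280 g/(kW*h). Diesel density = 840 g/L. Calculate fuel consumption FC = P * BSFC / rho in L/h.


FC = P * BSFC / rho_fuel
   = 31 * 280 / 840
   = 8680 / 840
   = 10.33 L/h


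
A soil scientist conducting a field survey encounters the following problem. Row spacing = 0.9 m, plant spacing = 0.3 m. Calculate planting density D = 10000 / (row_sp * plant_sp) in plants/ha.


D = 10000 / (row_sp * plant_sp)
  = 10000 / (0.9 * 0.3)
  = 10000 / 0.2700
  = 37037.04 plants/ha


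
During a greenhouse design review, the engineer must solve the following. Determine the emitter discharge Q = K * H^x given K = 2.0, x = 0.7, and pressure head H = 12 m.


Q = K * H^x
  = 2.0 * 12^0.7
  = 2.0 * 5.6941
  = 11.39 L/h


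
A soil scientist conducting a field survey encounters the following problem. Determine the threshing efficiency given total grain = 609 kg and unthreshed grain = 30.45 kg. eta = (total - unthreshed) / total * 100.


eta = (total - unthreshed) / total * 100
    = (609 - 30.45) / 609 * 100
    = 578.55 / 609 * 100
    = 95%


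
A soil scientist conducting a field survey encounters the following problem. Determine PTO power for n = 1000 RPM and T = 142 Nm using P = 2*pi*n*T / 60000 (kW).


P = 2*pi*n*T / 60000
  = 2*pi * 1000 * 142 / 60000
  = 892212.31 / 60000
  = 14.87 kW


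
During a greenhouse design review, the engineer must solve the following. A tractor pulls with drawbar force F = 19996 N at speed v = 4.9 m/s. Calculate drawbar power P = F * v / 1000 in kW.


P = F * v / 1000
  = 19996 * 4.9 / 1000
  = 97980.40 / 1000
  = 97.98 kW


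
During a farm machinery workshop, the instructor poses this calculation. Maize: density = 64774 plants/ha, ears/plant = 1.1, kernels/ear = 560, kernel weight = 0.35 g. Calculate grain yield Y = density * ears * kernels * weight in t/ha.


Y = density * ears * kernels * kw
  = 64774 * 1.1 * 560 * 0.35 g/ha
  = 13965274.40 g/ha
  = 13965.27 kg/ha = 13.97 t/ha


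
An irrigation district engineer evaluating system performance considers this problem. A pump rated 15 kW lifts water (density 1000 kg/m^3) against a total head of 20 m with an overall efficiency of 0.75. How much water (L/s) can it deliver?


Q = (P * 1000 * eta) / (rho * g * H)
  = (15 * 1000 * 0.75) / (1000 * 9.81 * 20)
  = 11250 / 196200
  = 0.05734 m^3/s = 57.34 L/s


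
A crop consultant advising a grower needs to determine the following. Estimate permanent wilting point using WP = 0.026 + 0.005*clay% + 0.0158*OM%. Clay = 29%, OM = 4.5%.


WP = 0.026 + 0.005*29 + 0.0158*4.5
   = 0.026 + 0.1450 + 0.0711
   = 0.2421


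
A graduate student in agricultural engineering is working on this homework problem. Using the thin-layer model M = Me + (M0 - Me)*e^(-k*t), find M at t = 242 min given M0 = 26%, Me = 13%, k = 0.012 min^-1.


M = Me + (M0 - Me) * e^(-k*t)
  = 13 + (26 - 13) * e^(-0.012*242)
  = 13 + 13 * e^(-2.904)
  = 13 + 13 * 0.05480
  = 13 + 0.7124
  = 13.71%


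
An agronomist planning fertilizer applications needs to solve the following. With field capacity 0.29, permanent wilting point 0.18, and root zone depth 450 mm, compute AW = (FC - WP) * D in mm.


AW = (FC - WP) * D
   = (0.29 - 0.18) * 450
   = 0.11 * 450
   = 49.50 mm


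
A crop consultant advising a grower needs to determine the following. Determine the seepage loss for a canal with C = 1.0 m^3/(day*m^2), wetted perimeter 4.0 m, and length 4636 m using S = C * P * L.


S = C * P * L
  = 1.0 * 4.0 * 4636
  = 18544 m^3/day


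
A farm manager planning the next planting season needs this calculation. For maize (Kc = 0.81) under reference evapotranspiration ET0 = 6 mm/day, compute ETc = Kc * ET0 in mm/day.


ETc = Kc * ET0
    = 0.81 * 6
    = 4.86 mm/day


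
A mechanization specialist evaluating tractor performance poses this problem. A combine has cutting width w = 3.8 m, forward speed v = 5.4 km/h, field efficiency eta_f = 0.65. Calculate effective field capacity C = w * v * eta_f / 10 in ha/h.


C = w * v * eta_f / 10
  = 3.8 * 5.4 * 0.65 / 10
  = 13.34 / 10
  = 1.33 ha/h


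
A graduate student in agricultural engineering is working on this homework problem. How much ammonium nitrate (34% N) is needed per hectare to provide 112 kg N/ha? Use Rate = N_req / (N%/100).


Rate = N_required / (N_content / 100)
     = 112 / (34 / 100)
     = 112 / 0.34
     = 329.41 kg/ha


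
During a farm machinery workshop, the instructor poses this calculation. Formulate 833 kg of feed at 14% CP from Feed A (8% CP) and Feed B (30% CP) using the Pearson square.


parts_A = CP_b - target = 30 - 14 = 16
parts_B = target - CP_a = 14 - 8 = 6
total_parts = 16 + 6 = 22
Feed A = 833 * 16 / 22 = 605.82 kg
Feed B = 833 * 6 / 22 = 227.18 kg

605.82 kg


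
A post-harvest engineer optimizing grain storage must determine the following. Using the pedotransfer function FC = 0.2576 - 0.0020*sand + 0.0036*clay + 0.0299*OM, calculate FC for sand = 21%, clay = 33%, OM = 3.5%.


FC = 0.2576 - 0.0020*21 + 0.0036*33 + 0.0299*3.5
   = 0.2576 - 0.0420 + 0.1188 + 0.1047
   = 0.4391


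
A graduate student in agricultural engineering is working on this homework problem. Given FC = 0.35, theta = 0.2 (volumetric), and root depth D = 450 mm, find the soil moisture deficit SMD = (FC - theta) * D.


SMD = (FC - theta) * D
    = (0.35 - 0.2) * 450
    = 0.150 * 450
    = 67.50 mm


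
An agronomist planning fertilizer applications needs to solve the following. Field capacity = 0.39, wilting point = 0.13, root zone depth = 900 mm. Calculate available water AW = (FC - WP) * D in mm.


AW = (FC - WP) * D
   = (0.39 - 0.13) * 900
   = 0.26 * 900
   = 234 mm


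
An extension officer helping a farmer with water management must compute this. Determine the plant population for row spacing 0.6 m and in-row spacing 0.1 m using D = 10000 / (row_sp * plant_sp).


D = 10000 / (row_sp * plant_sp)
  = 10000 / (0.6 * 0.1)
  = 10000 / 0.0600
  = 166666.67 plants/ha


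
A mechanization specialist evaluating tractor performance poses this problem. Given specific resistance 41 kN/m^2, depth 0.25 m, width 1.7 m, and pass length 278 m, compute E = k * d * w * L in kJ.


E = k * d * w * L
  = 41 * 0.25 * 1.7 * 278
  = 4844.15 kJ


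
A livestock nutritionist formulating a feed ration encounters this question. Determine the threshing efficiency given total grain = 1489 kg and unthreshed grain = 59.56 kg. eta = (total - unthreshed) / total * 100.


eta = (total - unthreshed) / total * 100
    = (1489 - 59.56) / 1489 * 100
    = 1429.44 / 1489 * 100
    = 96%


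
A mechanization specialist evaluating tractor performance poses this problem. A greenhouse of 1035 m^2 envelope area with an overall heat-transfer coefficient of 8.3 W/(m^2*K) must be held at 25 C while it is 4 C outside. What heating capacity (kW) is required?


dT = 25 - (4) = 21 K
Q = U * A * dT
  = 8.3 * 1035 * 21
  = 180400.50 W = 180.40 kW


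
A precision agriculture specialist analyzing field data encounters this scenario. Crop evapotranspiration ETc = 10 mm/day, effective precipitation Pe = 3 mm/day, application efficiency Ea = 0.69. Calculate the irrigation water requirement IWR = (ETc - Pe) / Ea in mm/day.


IWR = (ETc - Pe) / Ea
    = (10 - 3) / 0.69
    = 7 / 0.69
    = 10.14 mm/day


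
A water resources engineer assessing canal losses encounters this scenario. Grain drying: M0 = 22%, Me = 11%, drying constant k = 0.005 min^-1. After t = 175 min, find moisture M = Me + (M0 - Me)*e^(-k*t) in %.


M = Me + (M0 - Me) * e^(-k*t)
  = 11 + (22 - 11) * e^(-0.005*175)
  = 11 + 11 * e^(-0.875)
  = 11 + 11 * 0.41686
  = 11 + 4.5855
  = 15.59%


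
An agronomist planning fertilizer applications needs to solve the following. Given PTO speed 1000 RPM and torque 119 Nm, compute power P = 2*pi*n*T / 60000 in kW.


P = 2*pi*n*T / 60000
  = 2*pi * 1000 * 119 / 60000
  = 747699.05 / 60000
  = 12.46 kW


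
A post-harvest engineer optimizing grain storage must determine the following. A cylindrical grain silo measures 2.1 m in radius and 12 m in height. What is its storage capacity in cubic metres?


V = pi * r^2 * h
  = pi * 2.1^2 * 12
  = pi * 4.41 * 12
  = 166.25 m^3


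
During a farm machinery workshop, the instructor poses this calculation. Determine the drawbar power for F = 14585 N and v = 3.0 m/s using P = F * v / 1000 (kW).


P = F * v / 1000
  = 14585 * 3.0 / 1000
  = 43755 / 1000
  = 43.76 kW


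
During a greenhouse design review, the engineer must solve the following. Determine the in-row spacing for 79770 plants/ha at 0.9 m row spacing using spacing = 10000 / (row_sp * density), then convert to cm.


spacing = 10000 / (row_sp * density)
        = 10000 / (0.9 * 79770)
        = 10000 / 71793
        = 0.13929 m = 13.93 cm


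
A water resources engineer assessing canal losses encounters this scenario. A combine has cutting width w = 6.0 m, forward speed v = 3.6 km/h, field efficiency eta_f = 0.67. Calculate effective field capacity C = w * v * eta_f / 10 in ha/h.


C = w * v * eta_f / 10
  = 6.0 * 3.6 * 0.67 / 10
  = 14.47 / 10
  = 1.45 ha/h


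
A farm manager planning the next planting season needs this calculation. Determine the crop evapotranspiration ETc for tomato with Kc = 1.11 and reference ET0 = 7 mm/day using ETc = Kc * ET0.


ETc = Kc * ET0
    = 1.11 * 7
    = 7.77 mm/day


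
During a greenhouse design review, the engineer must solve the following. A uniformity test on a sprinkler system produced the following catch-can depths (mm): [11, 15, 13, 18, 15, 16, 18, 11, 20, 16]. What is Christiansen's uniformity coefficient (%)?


xbar = 153 / 10 = 15.300
sum|xi - xbar| = 23
CU = 100 * (1 - 23 / (10 * 15.300))
   = 100 * (1 - 0.1503)
   = 84.97%


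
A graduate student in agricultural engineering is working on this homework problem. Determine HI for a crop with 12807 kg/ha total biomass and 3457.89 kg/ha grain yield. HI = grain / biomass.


HI = grain_yield / biomass
   = 3457.89 / 12807
   = 0.27


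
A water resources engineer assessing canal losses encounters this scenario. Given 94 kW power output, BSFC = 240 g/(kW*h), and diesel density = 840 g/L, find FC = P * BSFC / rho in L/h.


FC = P * BSFC / rho_fuel
   = 94 * 240 / 840
   = 22560 / 840
   = 26.86 L/h


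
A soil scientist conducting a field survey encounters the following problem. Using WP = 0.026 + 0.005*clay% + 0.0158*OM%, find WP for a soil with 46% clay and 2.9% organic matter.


WP = 0.026 + 0.005*46 + 0.0158*2.9
   = 0.026 + 0.2300 + 0.0458
   = 0.3018


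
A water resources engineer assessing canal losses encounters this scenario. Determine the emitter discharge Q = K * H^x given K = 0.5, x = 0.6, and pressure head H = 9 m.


Q = K * H^x
  = 0.5 * 9^0.6
  = 0.5 * 3.7372
  = 1.87 L/h


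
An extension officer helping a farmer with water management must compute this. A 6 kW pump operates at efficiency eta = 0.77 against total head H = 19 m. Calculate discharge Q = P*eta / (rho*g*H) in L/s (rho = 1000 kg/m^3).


Q = (P * 1000 * eta) / (rho * g * H)
  = (6 * 1000 * 0.77) / (1000 * 9.81 * 19)
  = 4620 / 186390
  = 0.02479 m^3/s = 24.79 L/s


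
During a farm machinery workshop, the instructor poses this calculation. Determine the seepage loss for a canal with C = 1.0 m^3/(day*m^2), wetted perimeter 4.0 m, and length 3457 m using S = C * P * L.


S = C * P * L
  = 1.0 * 4.0 * 3457
  = 13828 m^3/day


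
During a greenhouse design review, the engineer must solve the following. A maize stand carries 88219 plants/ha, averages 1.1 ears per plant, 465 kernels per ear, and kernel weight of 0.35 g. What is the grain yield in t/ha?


Y = density * ears * kernels * kw
  = 88219 * 1.1 * 465 * 0.35 g/ha
  = 15793406.48 g/ha
  = 15793.41 kg/ha = 15.79 t/ha


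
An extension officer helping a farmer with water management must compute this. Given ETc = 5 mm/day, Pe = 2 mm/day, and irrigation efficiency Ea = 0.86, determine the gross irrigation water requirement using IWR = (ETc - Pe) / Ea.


IWR = (ETc - Pe) / Ea
    = (5 - 2) / 0.86
    = 3 / 0.86
    = 3.49 mm/day


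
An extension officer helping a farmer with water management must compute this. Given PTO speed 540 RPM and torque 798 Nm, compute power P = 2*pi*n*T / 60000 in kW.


P = 2*pi*n*T / 60000
  = 2*pi * 540 * 798 / 60000
  = 2707550.21 / 60000
  = 45.13 kW


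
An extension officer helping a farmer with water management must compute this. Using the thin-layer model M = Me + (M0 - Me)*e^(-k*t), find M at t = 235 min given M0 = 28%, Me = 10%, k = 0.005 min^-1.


M = Me + (M0 - Me) * e^(-k*t)
  = 10 + (28 - 10) * e^(-0.005*235)
  = 10 + 18 * e^(-1.175)
  = 10 + 18 * 0.30882
  = 10 + 5.5587
  = 15.56%


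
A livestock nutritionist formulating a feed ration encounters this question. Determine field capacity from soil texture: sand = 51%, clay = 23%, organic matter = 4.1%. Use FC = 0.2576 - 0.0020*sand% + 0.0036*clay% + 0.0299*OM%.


FC = 0.2576 - 0.0020*51 + 0.0036*23 + 0.0299*4.1
   = 0.2576 - 0.1020 + 0.0828 + 0.1226
   = 0.3610


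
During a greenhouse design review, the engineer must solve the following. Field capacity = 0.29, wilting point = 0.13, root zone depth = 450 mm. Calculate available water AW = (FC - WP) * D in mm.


AW = (FC - WP) * D
   = (0.29 - 0.13) * 450
   = 0.16 * 450
   = 72 mm


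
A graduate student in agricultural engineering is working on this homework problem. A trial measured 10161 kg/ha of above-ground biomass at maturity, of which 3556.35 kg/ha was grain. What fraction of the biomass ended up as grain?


HI = grain_yield / biomass
   = 3556.35 / 10161
   = 0.35


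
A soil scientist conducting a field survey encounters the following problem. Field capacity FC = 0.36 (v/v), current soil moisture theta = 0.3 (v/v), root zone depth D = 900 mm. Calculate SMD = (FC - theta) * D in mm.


SMD = (FC - theta) * D
    = (0.36 - 0.3) * 900
    = 0.060 * 900
    = 54 mm


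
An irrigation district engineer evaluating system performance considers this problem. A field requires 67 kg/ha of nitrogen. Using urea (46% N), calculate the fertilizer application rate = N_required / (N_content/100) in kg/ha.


Rate = N_required / (N_content / 100)
     = 67 / (46 / 100)
     = 67 / 0.46
     = 145.65 kg/ha


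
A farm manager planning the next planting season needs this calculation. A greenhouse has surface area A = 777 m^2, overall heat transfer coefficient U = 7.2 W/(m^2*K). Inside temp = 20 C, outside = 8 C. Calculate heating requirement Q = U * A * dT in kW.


dT = 20 - (8) = 12 K
Q = U * A * dT
  = 7.2 * 777 * 12
  = 67132.80 W = 67.13 kW


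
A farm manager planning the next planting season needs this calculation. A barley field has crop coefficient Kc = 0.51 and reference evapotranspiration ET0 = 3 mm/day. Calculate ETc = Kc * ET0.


ETc = Kc * ET0
    = 0.51 * 3
    = 1.53 mm/day


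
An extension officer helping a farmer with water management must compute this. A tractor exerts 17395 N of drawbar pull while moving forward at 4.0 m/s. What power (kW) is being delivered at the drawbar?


P = F * v / 1000
  = 17395 * 4.0 / 1000
  = 69580 / 1000
  = 69.58 kW


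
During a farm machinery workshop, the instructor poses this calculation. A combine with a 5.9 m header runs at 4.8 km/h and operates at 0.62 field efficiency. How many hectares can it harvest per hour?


C = w * v * eta_f / 10
  = 5.9 * 4.8 * 0.62 / 10
  = 17.56 / 10
  = 1.76 ha/h


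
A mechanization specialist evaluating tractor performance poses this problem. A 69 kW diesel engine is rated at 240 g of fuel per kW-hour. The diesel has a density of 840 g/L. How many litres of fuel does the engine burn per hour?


FC = P * BSFC / rho_fuel
   = 69 * 240 / 840
   = 16560 / 840
   = 19.71 L/h


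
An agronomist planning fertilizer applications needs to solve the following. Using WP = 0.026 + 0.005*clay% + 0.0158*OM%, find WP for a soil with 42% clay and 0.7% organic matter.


WP = 0.026 + 0.005*42 + 0.0158*0.7
   = 0.026 + 0.2100 + 0.0111
   = 0.2471


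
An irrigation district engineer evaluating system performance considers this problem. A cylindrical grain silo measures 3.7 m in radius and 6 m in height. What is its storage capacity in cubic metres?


V = pi * r^2 * h
  = pi * 3.7^2 * 6
  = pi * 13.69 * 6
  = 258.05 m^3


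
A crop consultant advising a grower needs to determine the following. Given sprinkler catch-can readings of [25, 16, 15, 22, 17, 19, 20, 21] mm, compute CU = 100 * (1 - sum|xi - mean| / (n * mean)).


xbar = 155 / 8 = 19.375
sum|xi - xbar| = 21
CU = 100 * (1 - 21 / (8 * 19.375))
   = 100 * (1 - 0.1355)
   = 86.45%


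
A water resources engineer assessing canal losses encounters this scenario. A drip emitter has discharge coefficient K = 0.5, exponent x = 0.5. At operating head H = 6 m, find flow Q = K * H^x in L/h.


Q = K * H^x
  = 0.5 * 6^0.5
  = 0.5 * 2.4495
  = 1.22 L/h


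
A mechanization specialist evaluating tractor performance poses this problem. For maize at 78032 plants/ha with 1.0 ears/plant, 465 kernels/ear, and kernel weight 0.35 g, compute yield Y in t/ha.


Y = density * ears * kernels * kw
  = 78032 * 1.0 * 465 * 0.35 g/ha
  = 12699708 g/ha
  = 12699.71 kg/ha = 12.70 t/ha


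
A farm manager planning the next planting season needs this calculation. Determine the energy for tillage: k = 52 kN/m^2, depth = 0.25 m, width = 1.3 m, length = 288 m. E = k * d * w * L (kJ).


E = k * d * w * L
  = 52 * 0.25 * 1.3 * 288
  = 4867.20 kJ


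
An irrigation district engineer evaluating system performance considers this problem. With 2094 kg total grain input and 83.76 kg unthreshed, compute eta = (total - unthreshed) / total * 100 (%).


eta = (total - unthreshed) / total * 100
    = (2094 - 83.76) / 2094 * 100
    = 2010.24 / 2094 * 100
    = 96%


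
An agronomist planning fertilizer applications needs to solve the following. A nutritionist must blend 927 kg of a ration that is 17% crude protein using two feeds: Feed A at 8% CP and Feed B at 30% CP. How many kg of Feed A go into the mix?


parts_A = CP_b - target = 30 - 17 = 13
parts_B = target - CP_a = 17 - 8 = 9
total_parts = 13 + 9 = 22
Feed A = 927 * 13 / 22 = 547.77 kg
Feed B = 927 * 9 / 22 = 379.23 kg

547.77 kg


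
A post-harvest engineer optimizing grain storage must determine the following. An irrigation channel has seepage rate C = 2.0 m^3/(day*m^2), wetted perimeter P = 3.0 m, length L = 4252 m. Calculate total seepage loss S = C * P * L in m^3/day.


S = C * P * L
  = 2.0 * 3.0 * 4252
  = 25512 m^3/day


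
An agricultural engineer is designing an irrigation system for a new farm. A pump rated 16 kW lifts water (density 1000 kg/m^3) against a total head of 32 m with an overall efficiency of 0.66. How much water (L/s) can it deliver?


Q = (P * 1000 * eta) / (rho * g * H)
  = (16 * 1000 * 0.66) / (1000 * 9.81 * 32)
  = 10560 / 313920
  = 0.03364 m^3/s = 33.64 L/s


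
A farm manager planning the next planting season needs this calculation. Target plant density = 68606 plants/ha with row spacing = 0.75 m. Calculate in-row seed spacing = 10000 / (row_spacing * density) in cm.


spacing = 10000 / (row_sp * density)
        = 10000 / (0.75 * 68606)
        = 10000 / 51454.50
        = 0.19435 m = 19.43 cm


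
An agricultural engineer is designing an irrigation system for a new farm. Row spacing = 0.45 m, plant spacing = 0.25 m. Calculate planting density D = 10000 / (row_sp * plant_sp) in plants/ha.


D = 10000 / (row_sp * plant_sp)
  = 10000 / (0.45 * 0.25)
  = 10000 / 0.1125
  = 88888.89 plants/ha


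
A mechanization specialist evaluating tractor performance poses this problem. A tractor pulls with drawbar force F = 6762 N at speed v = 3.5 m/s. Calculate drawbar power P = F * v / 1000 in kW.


P = F * v / 1000
  = 6762 * 3.5 / 1000
  = 23667 / 1000
  = 23.67 kW


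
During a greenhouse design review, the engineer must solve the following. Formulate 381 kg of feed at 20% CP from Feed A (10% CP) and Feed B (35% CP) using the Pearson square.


parts_A = CP_b - target = 35 - 20 = 15
parts_B = target - CP_a = 20 - 10 = 10
total_parts = 15 + 10 = 25
Feed A = 381 * 15 / 25 = 228.60 kg
Feed B = 381 * 10 / 25 = 152.40 kg

228.60 kg


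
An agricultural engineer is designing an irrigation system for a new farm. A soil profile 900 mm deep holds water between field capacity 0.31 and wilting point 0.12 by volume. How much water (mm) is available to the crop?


AW = (FC - WP) * D
   = (0.31 - 0.12) * 900
   = 0.19 * 900
   = 171 mm


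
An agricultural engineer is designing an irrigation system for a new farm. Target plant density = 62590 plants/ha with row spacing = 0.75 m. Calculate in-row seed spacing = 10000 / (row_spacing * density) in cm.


spacing = 10000 / (row_sp * density)
        = 10000 / (0.75 * 62590)
        = 10000 / 46942.50
        = 0.21303 m = 21.30 cm


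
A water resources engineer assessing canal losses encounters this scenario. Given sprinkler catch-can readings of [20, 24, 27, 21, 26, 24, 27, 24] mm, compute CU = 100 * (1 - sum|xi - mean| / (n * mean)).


xbar = 193 / 8 = 24.125
sum|xi - xbar| = 15.250
CU = 100 * (1 - 15.250 / (8 * 24.125))
   = 100 * (1 - 0.0790)
   = 92.10%


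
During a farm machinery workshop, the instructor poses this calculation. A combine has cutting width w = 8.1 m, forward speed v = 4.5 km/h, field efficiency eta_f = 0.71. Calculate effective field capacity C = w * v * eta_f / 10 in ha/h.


C = w * v * eta_f / 10
  = 8.1 * 4.5 * 0.71 / 10
  = 25.88 / 10
  = 2.59 ha/h


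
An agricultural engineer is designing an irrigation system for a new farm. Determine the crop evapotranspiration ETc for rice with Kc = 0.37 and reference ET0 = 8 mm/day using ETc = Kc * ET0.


ETc = Kc * ET0
    = 0.37 * 8
    = 2.96 mm/day


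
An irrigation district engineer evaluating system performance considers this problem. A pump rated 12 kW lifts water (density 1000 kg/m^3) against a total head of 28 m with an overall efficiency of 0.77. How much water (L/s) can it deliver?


Q = (P * 1000 * eta) / (rho * g * H)
  = (12 * 1000 * 0.77) / (1000 * 9.81 * 28)
  = 9240 / 274680
  = 0.03364 m^3/s = 33.64 L/s


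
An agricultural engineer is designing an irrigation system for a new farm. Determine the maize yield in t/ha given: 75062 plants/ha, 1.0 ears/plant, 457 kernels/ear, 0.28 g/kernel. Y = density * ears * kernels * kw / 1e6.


Y = density * ears * kernels * kw
  = 75062 * 1.0 * 457 * 0.28 g/ha
  = 9604933.52 g/ha
  = 9604.93 kg/ha = 9.60 t/ha


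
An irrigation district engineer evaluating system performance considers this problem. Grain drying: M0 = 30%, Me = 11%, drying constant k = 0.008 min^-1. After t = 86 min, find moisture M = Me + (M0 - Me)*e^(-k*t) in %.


M = Me + (M0 - Me) * e^(-k*t)
  = 11 + (30 - 11) * e^(-0.008*86)
  = 11 + 19 * e^(-0.688)
  = 11 + 19 * 0.50258
  = 11 + 9.5490
  = 20.55%


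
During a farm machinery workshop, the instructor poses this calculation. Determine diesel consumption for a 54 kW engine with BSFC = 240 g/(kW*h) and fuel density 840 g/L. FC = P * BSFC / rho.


FC = P * BSFC / rho_fuel
   = 54 * 240 / 840
   = 12960 / 840
   = 15.43 L/h


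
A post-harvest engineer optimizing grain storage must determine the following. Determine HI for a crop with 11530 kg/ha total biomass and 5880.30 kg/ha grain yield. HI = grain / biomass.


HI = grain_yield / biomass
   = 5880.30 / 11530
   = 0.51


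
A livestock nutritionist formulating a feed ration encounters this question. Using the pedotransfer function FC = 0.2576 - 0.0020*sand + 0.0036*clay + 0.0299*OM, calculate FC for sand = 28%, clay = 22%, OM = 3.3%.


FC = 0.2576 - 0.0020*28 + 0.0036*22 + 0.0299*3.3
   = 0.2576 - 0.0560 + 0.0792 + 0.0987
   = 0.3795


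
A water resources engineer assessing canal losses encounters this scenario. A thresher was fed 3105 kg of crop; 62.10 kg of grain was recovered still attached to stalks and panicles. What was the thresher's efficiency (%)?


eta = (total - unthreshed) / total * 100
    = (3105 - 62.10) / 3105 * 100
    = 3042.90 / 3105 * 100
    = 98%


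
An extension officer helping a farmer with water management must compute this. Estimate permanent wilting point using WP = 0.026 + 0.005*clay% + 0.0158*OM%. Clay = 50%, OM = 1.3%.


WP = 0.026 + 0.005*50 + 0.0158*1.3
   = 0.026 + 0.2500 + 0.0205
   = 0.2965


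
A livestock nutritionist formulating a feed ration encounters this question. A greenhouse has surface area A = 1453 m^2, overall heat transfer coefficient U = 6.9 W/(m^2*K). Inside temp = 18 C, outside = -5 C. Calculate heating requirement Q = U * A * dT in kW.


dT = 18 - (-5) = 23 K
Q = U * A * dT
  = 6.9 * 1453 * 23
  = 230591.10 W = 230.59 kW


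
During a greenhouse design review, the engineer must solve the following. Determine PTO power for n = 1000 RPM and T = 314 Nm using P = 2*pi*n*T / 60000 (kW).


P = 2*pi*n*T / 60000
  = 2*pi * 1000 * 314 / 60000
  = 1972920.19 / 60000
  = 32.88 kW


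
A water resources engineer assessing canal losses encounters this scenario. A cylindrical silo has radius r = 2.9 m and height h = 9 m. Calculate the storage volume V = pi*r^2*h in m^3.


V = pi * r^2 * h
  = pi * 2.9^2 * 9
  = pi * 8.41 * 9
  = 237.79 m^3


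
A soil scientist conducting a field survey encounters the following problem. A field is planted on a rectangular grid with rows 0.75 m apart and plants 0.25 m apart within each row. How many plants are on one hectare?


D = 10000 / (row_sp * plant_sp)
  = 10000 / (0.75 * 0.25)
  = 10000 / 0.1875
  = 53333.33 plants/ha


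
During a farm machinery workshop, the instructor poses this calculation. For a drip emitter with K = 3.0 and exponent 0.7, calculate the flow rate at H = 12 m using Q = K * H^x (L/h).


Q = K * H^x
  = 3.0 * 12^0.7
  = 3.0 * 5.6941
  = 17.08 L/h


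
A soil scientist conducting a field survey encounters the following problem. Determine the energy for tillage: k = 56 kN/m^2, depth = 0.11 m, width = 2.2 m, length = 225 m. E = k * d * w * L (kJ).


E = k * d * w * L
  = 56 * 0.11 * 2.2 * 225
  = 3049.20 kJ


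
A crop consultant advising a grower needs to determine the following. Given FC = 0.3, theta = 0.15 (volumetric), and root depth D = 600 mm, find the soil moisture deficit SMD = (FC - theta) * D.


SMD = (FC - theta) * D
    = (0.3 - 0.15) * 600
    = 0.150 * 600
    = 90 mm


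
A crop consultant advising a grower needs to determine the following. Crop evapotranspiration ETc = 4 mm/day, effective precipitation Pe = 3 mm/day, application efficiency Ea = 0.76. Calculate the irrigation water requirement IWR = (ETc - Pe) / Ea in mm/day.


IWR = (ETc - Pe) / Ea
    = (4 - 3) / 0.76
    = 1 / 0.76
    = 1.32 mm/day


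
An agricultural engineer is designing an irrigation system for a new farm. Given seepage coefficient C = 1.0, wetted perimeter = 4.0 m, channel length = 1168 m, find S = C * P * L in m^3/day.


S = C * P * L
  = 1.0 * 4.0 * 1168
  = 4672 m^3/day


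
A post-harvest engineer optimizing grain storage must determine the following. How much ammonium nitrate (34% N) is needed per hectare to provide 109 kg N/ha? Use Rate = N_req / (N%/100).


Rate = N_required / (N_content / 100)
     = 109 / (34 / 100)
     = 109 / 0.34
     = 320.59 kg/ha


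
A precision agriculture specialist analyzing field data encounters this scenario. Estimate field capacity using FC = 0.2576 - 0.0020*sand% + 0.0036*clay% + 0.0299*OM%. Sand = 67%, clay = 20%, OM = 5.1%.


FC = 0.2576 - 0.0020*67 + 0.0036*20 + 0.0299*5.1
   = 0.2576 - 0.1340 + 0.0720 + 0.1525
   = 0.3481


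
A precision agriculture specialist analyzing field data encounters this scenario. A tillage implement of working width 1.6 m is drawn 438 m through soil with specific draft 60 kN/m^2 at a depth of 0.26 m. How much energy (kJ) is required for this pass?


E = k * d * w * L
  = 60 * 0.26 * 1.6 * 438
  = 10932.48 kJ


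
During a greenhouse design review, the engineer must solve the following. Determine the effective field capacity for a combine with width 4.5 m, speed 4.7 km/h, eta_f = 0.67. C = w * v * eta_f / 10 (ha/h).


C = w * v * eta_f / 10
  = 4.5 * 4.7 * 0.67 / 10
  = 14.17 / 10
  = 1.42 ha/h


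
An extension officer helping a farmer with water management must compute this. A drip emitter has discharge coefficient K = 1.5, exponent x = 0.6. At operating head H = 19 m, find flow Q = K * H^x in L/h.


Q = K * H^x
  = 1.5 * 19^0.6
  = 1.5 * 5.8513
  = 8.78 L/h


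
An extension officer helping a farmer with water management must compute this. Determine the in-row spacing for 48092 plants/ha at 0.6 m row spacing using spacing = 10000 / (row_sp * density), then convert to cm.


spacing = 10000 / (row_sp * density)
        = 10000 / (0.6 * 48092)
        = 10000 / 28855.20
        = 0.34656 m = 34.66 cm


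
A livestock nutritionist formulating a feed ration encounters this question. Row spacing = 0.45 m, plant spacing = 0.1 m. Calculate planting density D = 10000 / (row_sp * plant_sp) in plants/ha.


D = 10000 / (row_sp * plant_sp)
  = 10000 / (0.45 * 0.1)
  = 10000 / 0.0450
  = 222222.22 plants/ha


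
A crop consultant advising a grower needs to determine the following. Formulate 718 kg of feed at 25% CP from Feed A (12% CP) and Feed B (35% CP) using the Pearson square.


parts_A = CP_b - target = 35 - 25 = 10
parts_B = target - CP_a = 25 - 12 = 13
total_parts = 10 + 13 = 23
Feed A = 718 * 10 / 23 = 312.17 kg
Feed B = 718 * 13 / 23 = 405.83 kg

312.17 kg


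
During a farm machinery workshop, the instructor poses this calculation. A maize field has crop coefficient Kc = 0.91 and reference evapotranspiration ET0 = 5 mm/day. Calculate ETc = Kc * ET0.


ETc = Kc * ET0
    = 0.91 * 5
    = 4.55 mm/day


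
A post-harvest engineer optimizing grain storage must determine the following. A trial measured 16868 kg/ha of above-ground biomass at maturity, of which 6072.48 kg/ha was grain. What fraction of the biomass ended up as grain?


HI = grain_yield / biomass
   = 6072.48 / 16868
   = 0.36


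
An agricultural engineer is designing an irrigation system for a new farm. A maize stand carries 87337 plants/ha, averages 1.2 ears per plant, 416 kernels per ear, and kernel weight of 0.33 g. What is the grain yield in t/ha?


Y = density * ears * kernels * kw
  = 87337 * 1.2 * 416 * 0.33 g/ha
  = 14387548.03 g/ha
  = 14387.55 kg/ha = 14.39 t/ha


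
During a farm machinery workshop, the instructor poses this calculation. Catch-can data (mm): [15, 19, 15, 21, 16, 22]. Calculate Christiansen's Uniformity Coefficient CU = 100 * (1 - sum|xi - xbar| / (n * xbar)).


xbar = 108 / 6 = 18
sum|xi - xbar| = 16
CU = 100 * (1 - 16 / (6 * 18))
   = 100 * (1 - 0.1481)
   = 85.19%


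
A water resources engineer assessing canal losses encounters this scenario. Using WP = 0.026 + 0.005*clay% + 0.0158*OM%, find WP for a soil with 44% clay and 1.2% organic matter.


WP = 0.026 + 0.005*44 + 0.0158*1.2
   = 0.026 + 0.2200 + 0.0190
   = 0.2650


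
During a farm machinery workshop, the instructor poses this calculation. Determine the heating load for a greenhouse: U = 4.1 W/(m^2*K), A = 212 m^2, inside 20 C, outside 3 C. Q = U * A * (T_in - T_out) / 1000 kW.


dT = 20 - (3) = 17 K
Q = U * A * dT
  = 4.1 * 212 * 17
  = 14776.40 W = 14.78 kW
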